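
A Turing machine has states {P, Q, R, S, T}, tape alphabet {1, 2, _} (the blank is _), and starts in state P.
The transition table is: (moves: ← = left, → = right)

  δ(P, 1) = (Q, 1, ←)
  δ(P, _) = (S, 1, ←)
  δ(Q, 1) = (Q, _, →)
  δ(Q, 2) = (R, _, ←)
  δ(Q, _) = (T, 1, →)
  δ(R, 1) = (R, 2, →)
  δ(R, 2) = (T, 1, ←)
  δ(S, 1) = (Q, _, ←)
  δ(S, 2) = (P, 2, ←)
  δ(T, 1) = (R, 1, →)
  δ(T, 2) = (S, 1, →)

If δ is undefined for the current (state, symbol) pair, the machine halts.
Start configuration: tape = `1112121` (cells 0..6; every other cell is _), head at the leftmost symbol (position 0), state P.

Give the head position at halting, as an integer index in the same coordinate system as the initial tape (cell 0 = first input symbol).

7

state=P head=0 tape=_[1]112121_   (P,1)→(Q,1,←)
state=Q head=-1 tape=[_]1112121_   (Q,_)→(T,1,→)
state=T head=0 tape=1[1]112121_   (T,1)→(R,1,→)
state=R head=1 tape=11[1]12121_   (R,1)→(R,2,→)
state=R head=2 tape=112[1]2121_   (R,1)→(R,2,→)
state=R head=3 tape=1122[2]121_   (R,2)→(T,1,←)
state=T head=2 tape=112[2]1121_   (T,2)→(S,1,→)
state=S head=3 tape=1121[1]121_   (S,1)→(Q,_,←)
state=Q head=2 tape=112[1]_121_   (Q,1)→(Q,_,→)
state=Q head=3 tape=112_[_]121_   (Q,_)→(T,1,→)
state=T head=4 tape=112_1[1]21_   (T,1)→(R,1,→)
state=R head=5 tape=112_11[2]1_   (R,2)→(T,1,←)
state=T head=4 tape=112_1[1]11_   (T,1)→(R,1,→)
state=R head=5 tape=112_11[1]1_   (R,1)→(R,2,→)
state=R head=6 tape=112_112[1]_   (R,1)→(R,2,→)
state=R head=7 tape=112_1122[_]
At halt the head is at cell 7.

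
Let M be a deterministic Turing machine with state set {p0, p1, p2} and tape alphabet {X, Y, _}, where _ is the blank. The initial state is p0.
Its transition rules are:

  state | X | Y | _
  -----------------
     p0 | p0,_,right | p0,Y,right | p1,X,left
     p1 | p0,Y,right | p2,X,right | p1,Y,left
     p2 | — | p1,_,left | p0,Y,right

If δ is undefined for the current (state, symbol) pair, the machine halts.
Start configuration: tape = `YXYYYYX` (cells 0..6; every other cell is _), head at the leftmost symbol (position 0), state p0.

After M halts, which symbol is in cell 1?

state=p0 head=0 tape=[Y]XYYYYX_   (p0,Y)→(p0,Y,right)
state=p0 head=1 tape=Y[X]YYYYX_   (p0,X)→(p0,_,right)
state=p0 head=2 tape=Y_[Y]YYYX_   (p0,Y)→(p0,Y,right)
state=p0 head=3 tape=Y_Y[Y]YYX_   (p0,Y)→(p0,Y,right)
state=p0 head=4 tape=Y_YY[Y]YX_   (p0,Y)→(p0,Y,right)
state=p0 head=5 tape=Y_YYY[Y]X_   (p0,Y)→(p0,Y,right)
state=p0 head=6 tape=Y_YYYY[X]_   (p0,X)→(p0,_,right)
state=p0 head=7 tape=Y_YYYY_[_]   (p0,_)→(p1,X,left)
state=p1 head=6 tape=Y_YYYY[_]X   (p1,_)→(p1,Y,left)
state=p1 head=5 tape=Y_YYY[Y]YX   (p1,Y)→(p2,X,right)
state=p2 head=6 tape=Y_YYYX[Y]X   (p2,Y)→(p1,_,left)
state=p1 head=5 tape=Y_YYY[X]_X   (p1,X)→(p0,Y,right)
state=p0 head=6 tape=Y_YYYY[_]X   (p0,_)→(p1,X,left)
state=p1 head=5 tape=Y_YYY[Y]XX   (p1,Y)→(p2,X,right)
state=p2 head=6 tape=Y_YYYX[X]X
Cell 1 holds _ when M halts.

_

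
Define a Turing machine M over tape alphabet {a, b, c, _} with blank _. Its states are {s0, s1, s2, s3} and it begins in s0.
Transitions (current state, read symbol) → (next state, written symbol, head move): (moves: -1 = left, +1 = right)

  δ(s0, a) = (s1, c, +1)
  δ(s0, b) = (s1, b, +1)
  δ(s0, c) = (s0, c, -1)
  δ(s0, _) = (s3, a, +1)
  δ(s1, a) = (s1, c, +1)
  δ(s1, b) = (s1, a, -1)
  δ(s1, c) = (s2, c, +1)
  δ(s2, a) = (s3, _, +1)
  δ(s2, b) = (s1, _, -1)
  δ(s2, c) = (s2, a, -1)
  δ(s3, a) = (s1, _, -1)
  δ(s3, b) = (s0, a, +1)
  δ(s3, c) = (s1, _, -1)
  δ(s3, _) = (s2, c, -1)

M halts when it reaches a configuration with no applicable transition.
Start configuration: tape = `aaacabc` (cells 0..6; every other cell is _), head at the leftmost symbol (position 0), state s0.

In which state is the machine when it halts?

s2

s0 | [a]aacabc_   read a → write c, move +1, go to s1
s1 | c[a]acabc_   read a → write c, move +1, go to s1
s1 | cc[a]cabc_   read a → write c, move +1, go to s1
s1 | ccc[c]abc_   read c → write c, move +1, go to s2
s2 | cccc[a]bc_   read a → write _, move +1, go to s3
s3 | cccc_[b]c_   read b → write a, move +1, go to s0
s0 | cccc_a[c]_   read c → write c, move -1, go to s0
s0 | cccc_[a]c_   read a → write c, move +1, go to s1
s1 | cccc_c[c]_   read c → write c, move +1, go to s2
s2 | cccc_cc[_]
No transition is defined for (s2, _); M halts in state s2.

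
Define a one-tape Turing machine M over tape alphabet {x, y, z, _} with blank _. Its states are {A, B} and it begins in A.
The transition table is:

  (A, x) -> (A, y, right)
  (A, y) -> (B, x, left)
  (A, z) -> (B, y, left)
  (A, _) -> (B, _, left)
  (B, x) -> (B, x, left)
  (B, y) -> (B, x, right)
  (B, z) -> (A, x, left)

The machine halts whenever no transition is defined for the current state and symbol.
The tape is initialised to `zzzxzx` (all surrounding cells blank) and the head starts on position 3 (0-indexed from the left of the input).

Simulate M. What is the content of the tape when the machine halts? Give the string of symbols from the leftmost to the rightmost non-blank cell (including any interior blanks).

xyxxxx

A | __zzz[x]zx   read x → write y, move right, go to A
A | __zzzy[z]x   read z → write y, move left, go to B
B | __zzz[y]yx   read y → write x, move right, go to B
B | __zzzx[y]x   read y → write x, move right, go to B
B | __zzzxx[x]   read x → write x, move left, go to B
B | __zzzx[x]x   read x → write x, move left, go to B
B | __zzz[x]xx   read x → write x, move left, go to B
B | __zz[z]xxx   read z → write x, move left, go to A
A | __z[z]xxxx   read z → write y, move left, go to B
B | __[z]yxxxx   read z → write x, move left, go to A
A | _[_]xyxxxx   read _ → write _, move left, go to B
B | [_]_xyxxxx
The non-blank tape span at halt is xyxxxx.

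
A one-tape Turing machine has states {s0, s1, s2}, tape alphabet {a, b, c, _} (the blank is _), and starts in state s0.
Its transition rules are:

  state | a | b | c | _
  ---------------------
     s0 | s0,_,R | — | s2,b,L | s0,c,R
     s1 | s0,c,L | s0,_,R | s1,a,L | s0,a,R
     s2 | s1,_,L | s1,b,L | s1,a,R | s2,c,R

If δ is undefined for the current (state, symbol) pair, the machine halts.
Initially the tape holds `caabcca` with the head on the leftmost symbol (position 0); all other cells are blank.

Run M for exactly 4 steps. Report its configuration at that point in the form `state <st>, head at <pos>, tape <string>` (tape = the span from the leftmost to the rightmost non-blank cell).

state s1, head at -2, tape abaabcca

s0 | __[c]aabcca   read c → write b, move L, go to s2
s2 | _[_]baabcca   read _ → write c, move R, go to s2
s2 | _c[b]aabcca   read b → write b, move L, go to s1
s1 | _[c]baabcca   read c → write a, move L, go to s1
s1 | [_]abaabcca
After 4 steps: state s1, head at -2, tape abaabcca.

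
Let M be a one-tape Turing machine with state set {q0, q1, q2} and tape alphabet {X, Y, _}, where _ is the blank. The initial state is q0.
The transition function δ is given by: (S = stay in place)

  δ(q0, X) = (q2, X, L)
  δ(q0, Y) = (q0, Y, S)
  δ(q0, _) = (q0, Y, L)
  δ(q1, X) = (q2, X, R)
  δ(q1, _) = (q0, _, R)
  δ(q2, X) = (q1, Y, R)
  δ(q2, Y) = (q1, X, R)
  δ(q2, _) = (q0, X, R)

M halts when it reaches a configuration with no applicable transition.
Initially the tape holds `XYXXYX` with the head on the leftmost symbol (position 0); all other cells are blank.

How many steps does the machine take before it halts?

q0 | _[X]YXXYX   read X → write X, move L, go to q2
q2 | [_]XYXXYX   read _ → write X, move R, go to q0
q0 | X[X]YXXYX   read X → write X, move L, go to q2
q2 | [X]XYXXYX   read X → write Y, move R, go to q1
q1 | Y[X]YXXYX   read X → write X, move R, go to q2
q2 | YX[Y]XXYX   read Y → write X, move R, go to q1
q1 | YXX[X]XYX   read X → write X, move R, go to q2
q2 | YXXX[X]YX   read X → write Y, move R, go to q1
q1 | YXXXY[Y]X
M halts after 8 transitions.

8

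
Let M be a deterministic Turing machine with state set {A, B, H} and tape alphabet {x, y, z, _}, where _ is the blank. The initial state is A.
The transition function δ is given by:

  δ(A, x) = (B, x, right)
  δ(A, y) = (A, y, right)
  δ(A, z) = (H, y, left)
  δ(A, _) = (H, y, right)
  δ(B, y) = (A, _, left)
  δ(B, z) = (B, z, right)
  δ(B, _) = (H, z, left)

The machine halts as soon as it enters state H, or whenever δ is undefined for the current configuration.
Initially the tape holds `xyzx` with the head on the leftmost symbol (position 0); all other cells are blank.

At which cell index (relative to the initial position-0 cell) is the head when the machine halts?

0

state=A head=0 tape=[x]yzx   (A,x)→(B,x,right)
state=B head=1 tape=x[y]zx   (B,y)→(A,_,left)
state=A head=0 tape=[x]_zx   (A,x)→(B,x,right)
state=B head=1 tape=x[_]zx   (B,_)→(H,z,left)
state=H head=0 tape=[x]zzx
At halt the head is at cell 0.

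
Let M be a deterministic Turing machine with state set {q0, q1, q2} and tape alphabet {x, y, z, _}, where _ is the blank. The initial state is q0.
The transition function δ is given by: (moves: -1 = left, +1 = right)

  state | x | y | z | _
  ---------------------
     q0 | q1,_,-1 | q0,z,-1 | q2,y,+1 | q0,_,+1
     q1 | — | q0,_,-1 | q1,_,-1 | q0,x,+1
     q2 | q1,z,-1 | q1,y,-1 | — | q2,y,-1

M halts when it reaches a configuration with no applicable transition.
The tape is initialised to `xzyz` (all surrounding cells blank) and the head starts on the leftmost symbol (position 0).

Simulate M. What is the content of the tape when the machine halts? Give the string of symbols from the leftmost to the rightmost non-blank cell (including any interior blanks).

q0 | _[x]zyz   read x → write _, move -1, go to q1
q1 | [_]_zyz   read _ → write x, move +1, go to q0
q0 | x[_]zyz   read _ → write _, move +1, go to q0
q0 | x_[z]yz   read z → write y, move +1, go to q2
q2 | x_y[y]z   read y → write y, move -1, go to q1
q1 | x_[y]yz   read y → write _, move -1, go to q0
q0 | x[_]_yz   read _ → write _, move +1, go to q0
q0 | x_[_]yz   read _ → write _, move +1, go to q0
q0 | x__[y]z   read y → write z, move -1, go to q0
q0 | x_[_]zz   read _ → write _, move +1, go to q0
q0 | x__[z]z   read z → write y, move +1, go to q2
q2 | x__y[z]
The non-blank tape span at halt is x__yz.

x__yz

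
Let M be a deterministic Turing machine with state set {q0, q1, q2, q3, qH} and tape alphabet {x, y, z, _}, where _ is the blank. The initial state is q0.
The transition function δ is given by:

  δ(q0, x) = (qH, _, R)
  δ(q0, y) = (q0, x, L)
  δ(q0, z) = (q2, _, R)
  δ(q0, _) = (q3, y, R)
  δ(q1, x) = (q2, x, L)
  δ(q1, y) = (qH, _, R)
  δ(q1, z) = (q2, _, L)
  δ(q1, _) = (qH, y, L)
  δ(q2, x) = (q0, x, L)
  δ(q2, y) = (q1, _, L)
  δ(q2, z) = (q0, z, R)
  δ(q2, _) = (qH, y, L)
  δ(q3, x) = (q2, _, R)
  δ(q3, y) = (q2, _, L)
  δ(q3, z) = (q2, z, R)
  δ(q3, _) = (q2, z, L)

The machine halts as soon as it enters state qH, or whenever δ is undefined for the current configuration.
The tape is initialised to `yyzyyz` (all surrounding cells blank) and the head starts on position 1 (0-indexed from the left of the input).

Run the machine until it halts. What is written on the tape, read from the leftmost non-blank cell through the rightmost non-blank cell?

state=q0 head=1 tape=_y[y]zyyz   (q0,y)→(q0,x,L)
state=q0 head=0 tape=_[y]xzyyz   (q0,y)→(q0,x,L)
state=q0 head=-1 tape=[_]xxzyyz   (q0,_)→(q3,y,R)
state=q3 head=0 tape=y[x]xzyyz   (q3,x)→(q2,_,R)
state=q2 head=1 tape=y_[x]zyyz   (q2,x)→(q0,x,L)
state=q0 head=0 tape=y[_]xzyyz   (q0,_)→(q3,y,R)
state=q3 head=1 tape=yy[x]zyyz   (q3,x)→(q2,_,R)
state=q2 head=2 tape=yy_[z]yyz   (q2,z)→(q0,z,R)
state=q0 head=3 tape=yy_z[y]yz   (q0,y)→(q0,x,L)
state=q0 head=2 tape=yy_[z]xyz   (q0,z)→(q2,_,R)
state=q2 head=3 tape=yy__[x]yz   (q2,x)→(q0,x,L)
state=q0 head=2 tape=yy_[_]xyz   (q0,_)→(q3,y,R)
state=q3 head=3 tape=yy_y[x]yz   (q3,x)→(q2,_,R)
state=q2 head=4 tape=yy_y_[y]z   (q2,y)→(q1,_,L)
state=q1 head=3 tape=yy_y[_]_z   (q1,_)→(qH,y,L)
state=qH head=2 tape=yy_[y]y_z
The non-blank tape span at halt is yy_yy_z.

yy_yy_z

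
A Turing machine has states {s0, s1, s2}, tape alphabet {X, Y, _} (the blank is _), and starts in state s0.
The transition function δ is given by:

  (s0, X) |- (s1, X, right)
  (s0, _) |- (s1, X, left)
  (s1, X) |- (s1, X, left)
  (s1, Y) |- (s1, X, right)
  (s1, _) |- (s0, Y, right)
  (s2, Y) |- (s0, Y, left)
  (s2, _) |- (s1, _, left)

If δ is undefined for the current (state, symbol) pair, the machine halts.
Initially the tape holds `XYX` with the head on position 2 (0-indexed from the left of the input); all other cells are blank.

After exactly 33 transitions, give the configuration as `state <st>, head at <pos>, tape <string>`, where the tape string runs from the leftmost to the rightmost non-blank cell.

state s0, head at -3, tape YXXXXXXXX

s0 | ____XY[X]__   read X → write X, move right, go to s1
s1 | ____XYX[_]_   read _ → write Y, move right, go to s0
s0 | ____XYXY[_]   read _ → write X, move left, go to s1
s1 | ____XYX[Y]X   read Y → write X, move right, go to s1
s1 | ____XYXX[X]   read X → write X, move left, go to s1
s1 | ____XYX[X]X   read X → write X, move left, go to s1
s1 | ____XY[X]XX   read X → write X, move left, go to s1
s1 | ____X[Y]XXX   read Y → write X, move right, go to s1
s1 | ____XX[X]XX   read X → write X, move left, go to s1
s1 | ____X[X]XXX   read X → write X, move left, go to s1
s1 | ____[X]XXXX   read X → write X, move left, go to s1
s1 | ___[_]XXXXX   read _ → write Y, move right, go to s0
s0 | ___Y[X]XXXX   read X → write X, move right, go to s1
s1 | ___YX[X]XXX   read X → write X, move left, go to s1
s1 | ___Y[X]XXXX   read X → write X, move left, go to s1
s1 | ___[Y]XXXXX   read Y → write X, move right, go to s1
s1 | ___X[X]XXXX   read X → write X, move left, go to s1
s1 | ___[X]XXXXX   read X → write X, move left, go to s1
s1 | __[_]XXXXXX   read _ → write Y, move right, go to s0
s0 | __Y[X]XXXXX   read X → write X, move right, go to s1
s1 | __YX[X]XXXX   read X → write X, move left, go to s1
s1 | __Y[X]XXXXX   read X → write X, move left, go to s1
s1 | __[Y]XXXXXX   read Y → write X, move right, go to s1
s1 | __X[X]XXXXX   read X → write X, move left, go to s1
s1 | __[X]XXXXXX   read X → write X, move left, go to s1
s1 | _[_]XXXXXXX   read _ → write Y, move right, go to s0
s0 | _Y[X]XXXXXX   read X → write X, move right, go to s1
s1 | _YX[X]XXXXX   read X → write X, move left, go to s1
s1 | _Y[X]XXXXXX   read X → write X, move left, go to s1
s1 | _[Y]XXXXXXX   read Y → write X, move right, go to s1
s1 | _X[X]XXXXXX   read X → write X, move left, go to s1
s1 | _[X]XXXXXXX   read X → write X, move left, go to s1
s1 | [_]XXXXXXXX   read _ → write Y, move right, go to s0
s0 | Y[X]XXXXXXX
After 33 steps: state s0, head at -3, tape YXXXXXXXX.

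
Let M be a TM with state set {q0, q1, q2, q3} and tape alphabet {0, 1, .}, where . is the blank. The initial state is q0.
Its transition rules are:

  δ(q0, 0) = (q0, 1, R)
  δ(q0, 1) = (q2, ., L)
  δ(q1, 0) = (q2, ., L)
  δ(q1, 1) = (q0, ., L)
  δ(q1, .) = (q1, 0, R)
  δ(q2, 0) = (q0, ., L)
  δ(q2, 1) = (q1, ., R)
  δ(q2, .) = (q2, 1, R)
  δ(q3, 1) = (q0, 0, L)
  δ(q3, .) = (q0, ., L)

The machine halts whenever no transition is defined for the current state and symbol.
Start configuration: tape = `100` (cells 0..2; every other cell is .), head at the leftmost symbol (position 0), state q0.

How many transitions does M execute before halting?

11

q0 | .[1]00   read 1 → write ., move L, go to q2
q2 | [.].00   read . → write 1, move R, go to q2
q2 | 1[.]00   read . → write 1, move R, go to q2
q2 | 11[0]0   read 0 → write ., move L, go to q0
q0 | 1[1].0   read 1 → write ., move L, go to q2
q2 | [1]..0   read 1 → write ., move R, go to q1
q1 | .[.].0   read . → write 0, move R, go to q1
q1 | .0[.]0   read . → write 0, move R, go to q1
q1 | .00[0]   read 0 → write ., move L, go to q2
q2 | .0[0].   read 0 → write ., move L, go to q0
q0 | .[0]..   read 0 → write 1, move R, go to q0
q0 | .1[.].
M halts after 11 transitions.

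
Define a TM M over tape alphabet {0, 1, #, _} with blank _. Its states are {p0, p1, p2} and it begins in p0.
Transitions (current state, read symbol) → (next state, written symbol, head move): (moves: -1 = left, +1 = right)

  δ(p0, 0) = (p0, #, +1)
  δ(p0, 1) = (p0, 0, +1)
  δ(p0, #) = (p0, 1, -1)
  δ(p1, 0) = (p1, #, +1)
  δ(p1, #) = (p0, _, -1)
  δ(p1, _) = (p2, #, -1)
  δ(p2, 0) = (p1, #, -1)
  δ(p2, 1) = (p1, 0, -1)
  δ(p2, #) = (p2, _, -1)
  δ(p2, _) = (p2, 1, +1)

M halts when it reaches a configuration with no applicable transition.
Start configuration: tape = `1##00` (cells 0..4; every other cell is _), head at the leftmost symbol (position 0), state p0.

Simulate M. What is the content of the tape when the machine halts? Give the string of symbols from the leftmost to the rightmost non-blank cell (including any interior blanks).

state=p0 head=0 tape=[1]##00_   (p0,1)→(p0,0,+1)
state=p0 head=1 tape=0[#]#00_   (p0,#)→(p0,1,-1)
state=p0 head=0 tape=[0]1#00_   (p0,0)→(p0,#,+1)
state=p0 head=1 tape=#[1]#00_   (p0,1)→(p0,0,+1)
state=p0 head=2 tape=#0[#]00_   (p0,#)→(p0,1,-1)
state=p0 head=1 tape=#[0]100_   (p0,0)→(p0,#,+1)
state=p0 head=2 tape=##[1]00_   (p0,1)→(p0,0,+1)
state=p0 head=3 tape=##0[0]0_   (p0,0)→(p0,#,+1)
state=p0 head=4 tape=##0#[0]_   (p0,0)→(p0,#,+1)
state=p0 head=5 tape=##0##[_]
The non-blank tape span at halt is ##0##.

##0##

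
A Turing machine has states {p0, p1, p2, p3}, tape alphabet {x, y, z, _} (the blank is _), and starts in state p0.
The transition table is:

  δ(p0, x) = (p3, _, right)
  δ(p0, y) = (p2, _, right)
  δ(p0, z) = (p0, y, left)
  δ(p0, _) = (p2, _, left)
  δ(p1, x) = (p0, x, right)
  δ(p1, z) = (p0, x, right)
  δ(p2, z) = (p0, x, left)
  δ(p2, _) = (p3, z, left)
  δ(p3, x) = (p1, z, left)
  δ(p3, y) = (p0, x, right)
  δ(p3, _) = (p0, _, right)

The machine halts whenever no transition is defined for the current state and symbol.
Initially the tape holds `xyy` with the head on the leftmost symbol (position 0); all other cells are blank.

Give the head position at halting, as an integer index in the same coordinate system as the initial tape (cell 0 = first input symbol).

1

state=p0 head=0 tape=[x]yy_   (p0,x)→(p3,_,right)
state=p3 head=1 tape=_[y]y_   (p3,y)→(p0,x,right)
state=p0 head=2 tape=_x[y]_   (p0,y)→(p2,_,right)
state=p2 head=3 tape=_x_[_]   (p2,_)→(p3,z,left)
state=p3 head=2 tape=_x[_]z   (p3,_)→(p0,_,right)
state=p0 head=3 tape=_x_[z]   (p0,z)→(p0,y,left)
state=p0 head=2 tape=_x[_]y   (p0,_)→(p2,_,left)
state=p2 head=1 tape=_[x]_y
At halt the head is at cell 1.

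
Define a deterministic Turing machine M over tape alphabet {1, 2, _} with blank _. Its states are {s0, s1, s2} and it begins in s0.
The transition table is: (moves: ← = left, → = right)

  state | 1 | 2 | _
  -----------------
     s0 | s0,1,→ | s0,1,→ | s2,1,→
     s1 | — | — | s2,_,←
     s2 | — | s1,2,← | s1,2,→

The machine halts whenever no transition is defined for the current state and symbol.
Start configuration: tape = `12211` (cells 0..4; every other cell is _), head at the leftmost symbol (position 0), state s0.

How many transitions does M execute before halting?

s0 | [1]2211___   read 1 → write 1, move →, go to s0
s0 | 1[2]211___   read 2 → write 1, move →, go to s0
s0 | 11[2]11___   read 2 → write 1, move →, go to s0
s0 | 111[1]1___   read 1 → write 1, move →, go to s0
s0 | 1111[1]___   read 1 → write 1, move →, go to s0
s0 | 11111[_]__   read _ → write 1, move →, go to s2
s2 | 111111[_]_   read _ → write 2, move →, go to s1
s1 | 1111112[_]   read _ → write _, move ←, go to s2
s2 | 111111[2]_   read 2 → write 2, move ←, go to s1
s1 | 11111[1]2_
M halts after 9 transitions.

9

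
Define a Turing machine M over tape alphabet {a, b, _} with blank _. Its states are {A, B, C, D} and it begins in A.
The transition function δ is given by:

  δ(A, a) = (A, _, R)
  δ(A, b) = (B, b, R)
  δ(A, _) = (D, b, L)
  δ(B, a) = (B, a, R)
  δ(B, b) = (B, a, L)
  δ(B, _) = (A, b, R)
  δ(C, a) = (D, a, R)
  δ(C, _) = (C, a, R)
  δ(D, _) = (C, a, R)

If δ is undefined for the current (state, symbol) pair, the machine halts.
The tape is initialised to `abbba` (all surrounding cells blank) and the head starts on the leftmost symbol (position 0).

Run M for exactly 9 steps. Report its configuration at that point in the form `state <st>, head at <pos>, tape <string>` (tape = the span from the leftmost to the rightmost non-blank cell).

state B, head at 5, tape b__ba

A | [a]bbba_   read a → write _, move R, go to A
A | _[b]bba_   read b → write b, move R, go to B
B | _b[b]ba_   read b → write a, move L, go to B
B | _[b]aba_   read b → write a, move L, go to B
B | [_]aaba_   read _ → write b, move R, go to A
A | b[a]aba_   read a → write _, move R, go to A
A | b_[a]ba_   read a → write _, move R, go to A
A | b__[b]a_   read b → write b, move R, go to B
B | b__b[a]_   read a → write a, move R, go to B
B | b__ba[_]
After 9 steps: state B, head at 5, tape b__ba.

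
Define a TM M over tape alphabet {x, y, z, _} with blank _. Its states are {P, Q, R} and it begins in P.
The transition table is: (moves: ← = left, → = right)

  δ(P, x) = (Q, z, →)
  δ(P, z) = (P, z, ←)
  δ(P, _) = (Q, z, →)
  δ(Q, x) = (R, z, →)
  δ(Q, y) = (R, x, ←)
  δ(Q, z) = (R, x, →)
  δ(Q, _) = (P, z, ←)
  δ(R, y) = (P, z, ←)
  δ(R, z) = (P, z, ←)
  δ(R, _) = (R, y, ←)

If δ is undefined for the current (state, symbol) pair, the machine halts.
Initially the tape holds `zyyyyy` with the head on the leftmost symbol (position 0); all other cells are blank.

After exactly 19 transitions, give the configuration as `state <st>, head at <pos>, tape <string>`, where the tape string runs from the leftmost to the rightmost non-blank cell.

state=P head=0 tape=_[z]yyyyy_   (P,z)→(P,z,←)
state=P head=-1 tape=[_]zyyyyy_   (P,_)→(Q,z,→)
state=Q head=0 tape=z[z]yyyyy_   (Q,z)→(R,x,→)
state=R head=1 tape=zx[y]yyyy_   (R,y)→(P,z,←)
state=P head=0 tape=z[x]zyyyy_   (P,x)→(Q,z,→)
state=Q head=1 tape=zz[z]yyyy_   (Q,z)→(R,x,→)
state=R head=2 tape=zzx[y]yyy_   (R,y)→(P,z,←)
state=P head=1 tape=zz[x]zyyy_   (P,x)→(Q,z,→)
state=Q head=2 tape=zzz[z]yyy_   (Q,z)→(R,x,→)
state=R head=3 tape=zzzx[y]yy_   (R,y)→(P,z,←)
state=P head=2 tape=zzz[x]zyy_   (P,x)→(Q,z,→)
state=Q head=3 tape=zzzz[z]yy_   (Q,z)→(R,x,→)
state=R head=4 tape=zzzzx[y]y_   (R,y)→(P,z,←)
state=P head=3 tape=zzzz[x]zy_   (P,x)→(Q,z,→)
state=Q head=4 tape=zzzzz[z]y_   (Q,z)→(R,x,→)
state=R head=5 tape=zzzzzx[y]_   (R,y)→(P,z,←)
state=P head=4 tape=zzzzz[x]z_   (P,x)→(Q,z,→)
state=Q head=5 tape=zzzzzz[z]_   (Q,z)→(R,x,→)
state=R head=6 tape=zzzzzzx[_]   (R,_)→(R,y,←)
state=R head=5 tape=zzzzzz[x]y
After 19 steps: state R, head at 5, tape zzzzzzxy.

state R, head at 5, tape zzzzzzxy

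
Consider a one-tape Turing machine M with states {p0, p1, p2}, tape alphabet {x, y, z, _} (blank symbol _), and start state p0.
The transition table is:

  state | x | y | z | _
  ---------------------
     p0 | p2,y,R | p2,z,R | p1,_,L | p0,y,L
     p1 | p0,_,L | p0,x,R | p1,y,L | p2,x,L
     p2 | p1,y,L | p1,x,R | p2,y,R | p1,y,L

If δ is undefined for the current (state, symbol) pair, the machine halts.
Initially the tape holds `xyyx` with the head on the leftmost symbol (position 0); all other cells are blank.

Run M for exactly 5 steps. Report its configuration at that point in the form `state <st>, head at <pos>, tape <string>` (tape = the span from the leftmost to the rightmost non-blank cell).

state p1, head at 3, tape yxxyy

p0 | [x]yyx_   read x → write y, move R, go to p2
p2 | y[y]yx_   read y → write x, move R, go to p1
p1 | yx[y]x_   read y → write x, move R, go to p0
p0 | yxx[x]_   read x → write y, move R, go to p2
p2 | yxxy[_]   read _ → write y, move L, go to p1
p1 | yxx[y]y
After 5 steps: state p1, head at 3, tape yxxyy.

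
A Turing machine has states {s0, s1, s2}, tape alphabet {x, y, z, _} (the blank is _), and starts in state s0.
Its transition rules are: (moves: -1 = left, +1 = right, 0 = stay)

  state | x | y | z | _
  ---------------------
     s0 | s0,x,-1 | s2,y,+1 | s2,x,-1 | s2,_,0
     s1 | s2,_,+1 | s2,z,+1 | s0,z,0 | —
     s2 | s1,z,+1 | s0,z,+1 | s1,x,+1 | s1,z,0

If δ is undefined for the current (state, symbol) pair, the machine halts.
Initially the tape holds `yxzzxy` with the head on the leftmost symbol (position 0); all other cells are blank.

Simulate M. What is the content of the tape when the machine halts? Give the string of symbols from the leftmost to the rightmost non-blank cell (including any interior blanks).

s0 | [y]xzzxy___   read y → write y, move +1, go to s2
s2 | y[x]zzxy___   read x → write z, move +1, go to s1
s1 | yz[z]zxy___   read z → write z, move 0, go to s0
s0 | yz[z]zxy___   read z → write x, move -1, go to s2
s2 | y[z]xzxy___   read z → write x, move +1, go to s1
s1 | yx[x]zxy___   read x → write _, move +1, go to s2
s2 | yx_[z]xy___   read z → write x, move +1, go to s1
s1 | yx_x[x]y___   read x → write _, move +1, go to s2
s2 | yx_x_[y]___   read y → write z, move +1, go to s0
s0 | yx_x_z[_]__   read _ → write _, move 0, go to s2
s2 | yx_x_z[_]__   read _ → write z, move 0, go to s1
s1 | yx_x_z[z]__   read z → write z, move 0, go to s0
s0 | yx_x_z[z]__   read z → write x, move -1, go to s2
s2 | yx_x_[z]x__   read z → write x, move +1, go to s1
s1 | yx_x_x[x]__   read x → write _, move +1, go to s2
s2 | yx_x_x_[_]_   read _ → write z, move 0, go to s1
s1 | yx_x_x_[z]_   read z → write z, move 0, go to s0
s0 | yx_x_x_[z]_   read z → write x, move -1, go to s2
s2 | yx_x_x[_]x_   read _ → write z, move 0, go to s1
s1 | yx_x_x[z]x_   read z → write z, move 0, go to s0
s0 | yx_x_x[z]x_   read z → write x, move -1, go to s2
s2 | yx_x_[x]xx_   read x → write z, move +1, go to s1
s1 | yx_x_z[x]x_   read x → write _, move +1, go to s2
s2 | yx_x_z_[x]_   read x → write z, move +1, go to s1
s1 | yx_x_z_z[_]
The non-blank tape span at halt is yx_x_z_z.

yx_x_z_z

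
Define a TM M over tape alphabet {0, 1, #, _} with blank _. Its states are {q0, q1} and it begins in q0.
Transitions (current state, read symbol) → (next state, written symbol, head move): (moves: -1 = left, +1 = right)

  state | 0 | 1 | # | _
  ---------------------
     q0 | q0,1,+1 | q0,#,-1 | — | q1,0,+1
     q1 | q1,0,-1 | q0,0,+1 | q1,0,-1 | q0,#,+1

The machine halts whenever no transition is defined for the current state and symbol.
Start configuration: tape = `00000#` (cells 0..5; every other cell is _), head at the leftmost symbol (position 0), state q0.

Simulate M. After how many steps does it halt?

q0 | [0]0000#   read 0 → write 1, move +1, go to q0
q0 | 1[0]000#   read 0 → write 1, move +1, go to q0
q0 | 11[0]00#   read 0 → write 1, move +1, go to q0
q0 | 111[0]0#   read 0 → write 1, move +1, go to q0
q0 | 1111[0]#   read 0 → write 1, move +1, go to q0
q0 | 11111[#]
M halts after 5 transitions.

5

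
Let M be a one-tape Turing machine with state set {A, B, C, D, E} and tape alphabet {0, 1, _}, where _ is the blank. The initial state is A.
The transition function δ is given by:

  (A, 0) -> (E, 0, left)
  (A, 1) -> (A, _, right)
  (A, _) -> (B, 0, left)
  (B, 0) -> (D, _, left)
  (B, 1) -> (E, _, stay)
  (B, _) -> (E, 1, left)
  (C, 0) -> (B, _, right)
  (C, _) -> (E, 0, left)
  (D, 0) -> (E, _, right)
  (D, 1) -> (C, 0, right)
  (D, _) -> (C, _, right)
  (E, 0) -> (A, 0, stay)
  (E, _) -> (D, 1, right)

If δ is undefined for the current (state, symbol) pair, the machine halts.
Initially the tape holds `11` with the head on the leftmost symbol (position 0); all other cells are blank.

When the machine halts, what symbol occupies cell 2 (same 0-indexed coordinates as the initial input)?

1

state=A head=0 tape=[1]1___   (A,1)→(A,_,right)
state=A head=1 tape=_[1]___   (A,1)→(A,_,right)
state=A head=2 tape=__[_]__   (A,_)→(B,0,left)
state=B head=1 tape=_[_]0__   (B,_)→(E,1,left)
state=E head=0 tape=[_]10__   (E,_)→(D,1,right)
state=D head=1 tape=1[1]0__   (D,1)→(C,0,right)
state=C head=2 tape=10[0]__   (C,0)→(B,_,right)
state=B head=3 tape=10_[_]_   (B,_)→(E,1,left)
state=E head=2 tape=10[_]1_   (E,_)→(D,1,right)
state=D head=3 tape=101[1]_   (D,1)→(C,0,right)
state=C head=4 tape=1010[_]   (C,_)→(E,0,left)
state=E head=3 tape=101[0]0   (E,0)→(A,0,stay)
state=A head=3 tape=101[0]0   (A,0)→(E,0,left)
state=E head=2 tape=10[1]00
Cell 2 holds 1 when M halts.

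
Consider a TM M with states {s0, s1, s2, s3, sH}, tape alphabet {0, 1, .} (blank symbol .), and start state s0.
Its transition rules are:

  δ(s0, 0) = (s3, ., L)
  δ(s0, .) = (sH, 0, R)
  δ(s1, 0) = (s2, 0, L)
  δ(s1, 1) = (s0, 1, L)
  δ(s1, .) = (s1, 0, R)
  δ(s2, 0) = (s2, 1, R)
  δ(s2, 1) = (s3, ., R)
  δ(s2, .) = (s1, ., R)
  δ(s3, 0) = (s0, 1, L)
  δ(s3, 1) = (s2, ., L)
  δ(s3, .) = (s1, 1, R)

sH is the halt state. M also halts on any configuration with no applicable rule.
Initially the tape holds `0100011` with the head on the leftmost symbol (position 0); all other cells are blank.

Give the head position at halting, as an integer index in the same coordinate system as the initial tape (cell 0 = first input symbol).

-1

state=s0 head=0 tape=..[0]100011   (s0,0)→(s3,.,L)
state=s3 head=-1 tape=.[.].100011   (s3,.)→(s1,1,R)
state=s1 head=0 tape=.1[.]100011   (s1,.)→(s1,0,R)
state=s1 head=1 tape=.10[1]00011   (s1,1)→(s0,1,L)
state=s0 head=0 tape=.1[0]100011   (s0,0)→(s3,.,L)
state=s3 head=-1 tape=.[1].100011   (s3,1)→(s2,.,L)
state=s2 head=-2 tape=[.]..100011   (s2,.)→(s1,.,R)
state=s1 head=-1 tape=.[.].100011   (s1,.)→(s1,0,R)
state=s1 head=0 tape=.0[.]100011   (s1,.)→(s1,0,R)
state=s1 head=1 tape=.00[1]00011   (s1,1)→(s0,1,L)
state=s0 head=0 tape=.0[0]100011   (s0,0)→(s3,.,L)
state=s3 head=-1 tape=.[0].100011   (s3,0)→(s0,1,L)
state=s0 head=-2 tape=[.]1.100011   (s0,.)→(sH,0,R)
state=sH head=-1 tape=0[1].100011
At halt the head is at cell -1.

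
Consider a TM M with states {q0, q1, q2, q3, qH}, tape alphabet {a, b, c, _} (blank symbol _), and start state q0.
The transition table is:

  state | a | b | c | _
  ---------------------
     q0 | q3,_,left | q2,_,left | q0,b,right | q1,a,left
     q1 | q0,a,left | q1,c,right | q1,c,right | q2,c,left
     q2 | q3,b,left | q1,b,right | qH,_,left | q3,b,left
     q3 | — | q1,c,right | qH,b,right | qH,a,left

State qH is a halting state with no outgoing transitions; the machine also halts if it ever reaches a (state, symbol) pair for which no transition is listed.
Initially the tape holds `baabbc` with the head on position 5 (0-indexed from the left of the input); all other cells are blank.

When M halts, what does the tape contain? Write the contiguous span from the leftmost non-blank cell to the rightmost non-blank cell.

state=q0 head=5 tape=baabb[c]_   (q0,c)→(q0,b,right)
state=q0 head=6 tape=baabbb[_]   (q0,_)→(q1,a,left)
state=q1 head=5 tape=baabb[b]a   (q1,b)→(q1,c,right)
state=q1 head=6 tape=baabbc[a]   (q1,a)→(q0,a,left)
state=q0 head=5 tape=baabb[c]a   (q0,c)→(q0,b,right)
state=q0 head=6 tape=baabbb[a]   (q0,a)→(q3,_,left)
state=q3 head=5 tape=baabb[b]_   (q3,b)→(q1,c,right)
state=q1 head=6 tape=baabbc[_]   (q1,_)→(q2,c,left)
state=q2 head=5 tape=baabb[c]c   (q2,c)→(qH,_,left)
state=qH head=4 tape=baab[b]_c
The non-blank tape span at halt is baabb_c.

baabb_c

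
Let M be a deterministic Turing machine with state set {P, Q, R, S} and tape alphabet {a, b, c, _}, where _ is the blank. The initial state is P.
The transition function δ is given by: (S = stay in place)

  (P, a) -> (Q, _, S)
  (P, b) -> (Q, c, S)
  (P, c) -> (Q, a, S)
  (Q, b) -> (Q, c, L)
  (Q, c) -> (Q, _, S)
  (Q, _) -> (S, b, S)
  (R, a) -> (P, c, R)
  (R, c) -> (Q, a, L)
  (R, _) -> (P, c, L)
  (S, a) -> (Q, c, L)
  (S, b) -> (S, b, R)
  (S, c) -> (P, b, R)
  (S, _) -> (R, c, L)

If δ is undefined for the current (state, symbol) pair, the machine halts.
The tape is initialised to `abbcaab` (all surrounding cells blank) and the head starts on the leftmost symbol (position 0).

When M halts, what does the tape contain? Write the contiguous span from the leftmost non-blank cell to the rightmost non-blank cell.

P | _[a]bbcaab   read a → write _, move S, go to Q
Q | _[_]bbcaab   read _ → write b, move S, go to S
S | _[b]bbcaab   read b → write b, move R, go to S
S | _b[b]bcaab   read b → write b, move R, go to S
S | _bb[b]caab   read b → write b, move R, go to S
S | _bbb[c]aab   read c → write b, move R, go to P
P | _bbbb[a]ab   read a → write _, move S, go to Q
Q | _bbbb[_]ab   read _ → write b, move S, go to S
S | _bbbb[b]ab   read b → write b, move R, go to S
S | _bbbbb[a]b   read a → write c, move L, go to Q
Q | _bbbb[b]cb   read b → write c, move L, go to Q
Q | _bbb[b]ccb   read b → write c, move L, go to Q
Q | _bb[b]cccb   read b → write c, move L, go to Q
Q | _b[b]ccccb   read b → write c, move L, go to Q
Q | _[b]cccccb   read b → write c, move L, go to Q
Q | [_]ccccccb   read _ → write b, move S, go to S
S | [b]ccccccb   read b → write b, move R, go to S
S | b[c]cccccb   read c → write b, move R, go to P
P | bb[c]ccccb   read c → write a, move S, go to Q
Q | bb[a]ccccb
The non-blank tape span at halt is bbaccccb.

bbaccccb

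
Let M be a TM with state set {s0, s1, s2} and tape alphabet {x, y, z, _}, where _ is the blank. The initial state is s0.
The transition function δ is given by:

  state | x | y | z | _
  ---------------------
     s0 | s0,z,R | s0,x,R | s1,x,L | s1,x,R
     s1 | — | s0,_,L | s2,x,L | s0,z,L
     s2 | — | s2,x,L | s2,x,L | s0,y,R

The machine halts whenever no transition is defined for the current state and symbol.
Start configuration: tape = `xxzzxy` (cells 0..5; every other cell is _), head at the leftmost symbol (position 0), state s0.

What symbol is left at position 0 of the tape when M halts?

state=s0 head=0 tape=__[x]xzzxy__   (s0,x)→(s0,z,R)
state=s0 head=1 tape=__z[x]zzxy__   (s0,x)→(s0,z,R)
state=s0 head=2 tape=__zz[z]zxy__   (s0,z)→(s1,x,L)
state=s1 head=1 tape=__z[z]xzxy__   (s1,z)→(s2,x,L)
state=s2 head=0 tape=__[z]xxzxy__   (s2,z)→(s2,x,L)
state=s2 head=-1 tape=_[_]xxxzxy__   (s2,_)→(s0,y,R)
state=s0 head=0 tape=_y[x]xxzxy__   (s0,x)→(s0,z,R)
state=s0 head=1 tape=_yz[x]xzxy__   (s0,x)→(s0,z,R)
state=s0 head=2 tape=_yzz[x]zxy__   (s0,x)→(s0,z,R)
state=s0 head=3 tape=_yzzz[z]xy__   (s0,z)→(s1,x,L)
state=s1 head=2 tape=_yzz[z]xxy__   (s1,z)→(s2,x,L)
state=s2 head=1 tape=_yz[z]xxxy__   (s2,z)→(s2,x,L)
state=s2 head=0 tape=_y[z]xxxxy__   (s2,z)→(s2,x,L)
state=s2 head=-1 tape=_[y]xxxxxy__   (s2,y)→(s2,x,L)
state=s2 head=-2 tape=[_]xxxxxxy__   (s2,_)→(s0,y,R)
state=s0 head=-1 tape=y[x]xxxxxy__   (s0,x)→(s0,z,R)
state=s0 head=0 tape=yz[x]xxxxy__   (s0,x)→(s0,z,R)
state=s0 head=1 tape=yzz[x]xxxy__   (s0,x)→(s0,z,R)
state=s0 head=2 tape=yzzz[x]xxy__   (s0,x)→(s0,z,R)
state=s0 head=3 tape=yzzzz[x]xy__   (s0,x)→(s0,z,R)
state=s0 head=4 tape=yzzzzz[x]y__   (s0,x)→(s0,z,R)
state=s0 head=5 tape=yzzzzzz[y]__   (s0,y)→(s0,x,R)
state=s0 head=6 tape=yzzzzzzx[_]_   (s0,_)→(s1,x,R)
state=s1 head=7 tape=yzzzzzzxx[_]   (s1,_)→(s0,z,L)
state=s0 head=6 tape=yzzzzzzx[x]z   (s0,x)→(s0,z,R)
state=s0 head=7 tape=yzzzzzzxz[z]   (s0,z)→(s1,x,L)
state=s1 head=6 tape=yzzzzzzx[z]x   (s1,z)→(s2,x,L)
state=s2 head=5 tape=yzzzzzz[x]xx
Cell 0 holds z when M halts.

z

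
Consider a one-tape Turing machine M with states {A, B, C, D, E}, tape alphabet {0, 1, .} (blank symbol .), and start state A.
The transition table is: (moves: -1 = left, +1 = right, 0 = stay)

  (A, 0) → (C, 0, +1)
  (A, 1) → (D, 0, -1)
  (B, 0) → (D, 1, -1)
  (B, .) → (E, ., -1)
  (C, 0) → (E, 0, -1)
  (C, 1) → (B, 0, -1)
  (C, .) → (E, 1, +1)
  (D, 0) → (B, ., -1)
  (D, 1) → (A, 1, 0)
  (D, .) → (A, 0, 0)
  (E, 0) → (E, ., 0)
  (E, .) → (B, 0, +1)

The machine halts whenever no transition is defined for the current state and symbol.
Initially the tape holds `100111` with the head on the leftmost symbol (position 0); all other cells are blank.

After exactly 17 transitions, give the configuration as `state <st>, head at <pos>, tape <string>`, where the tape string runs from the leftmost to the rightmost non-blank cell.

state E, head at -3, tape 0..100111

A | ...[1]00111   read 1 → write 0, move -1, go to D
D | ..[.]000111   read . → write 0, move 0, go to A
A | ..[0]000111   read 0 → write 0, move +1, go to C
C | ..0[0]00111   read 0 → write 0, move -1, go to E
E | ..[0]000111   read 0 → write ., move 0, go to E
E | ..[.]000111   read . → write 0, move +1, go to B
B | ..0[0]00111   read 0 → write 1, move -1, go to D
D | ..[0]100111   read 0 → write ., move -1, go to B
B | .[.].100111   read . → write ., move -1, go to E
E | [.]..100111   read . → write 0, move +1, go to B
B | 0[.].100111   read . → write ., move -1, go to E
E | [0]..100111   read 0 → write ., move 0, go to E
E | [.]..100111   read . → write 0, move +1, go to B
B | 0[.].100111   read . → write ., move -1, go to E
E | [0]..100111   read 0 → write ., move 0, go to E
E | [.]..100111   read . → write 0, move +1, go to B
B | 0[.].100111   read . → write ., move -1, go to E
E | [0]..100111
After 17 steps: state E, head at -3, tape 0..100111.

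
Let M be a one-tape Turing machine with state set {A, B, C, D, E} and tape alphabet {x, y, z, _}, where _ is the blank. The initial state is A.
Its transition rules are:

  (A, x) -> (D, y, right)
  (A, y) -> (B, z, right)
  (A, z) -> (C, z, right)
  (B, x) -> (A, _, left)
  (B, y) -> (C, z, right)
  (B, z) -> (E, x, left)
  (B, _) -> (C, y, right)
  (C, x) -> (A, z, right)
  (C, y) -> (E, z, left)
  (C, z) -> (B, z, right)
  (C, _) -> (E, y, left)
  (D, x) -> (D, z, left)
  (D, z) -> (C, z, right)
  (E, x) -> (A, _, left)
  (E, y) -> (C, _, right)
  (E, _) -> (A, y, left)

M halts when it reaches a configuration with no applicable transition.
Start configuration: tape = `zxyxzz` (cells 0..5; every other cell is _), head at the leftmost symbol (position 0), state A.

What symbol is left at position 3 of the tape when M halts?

y

state=A head=0 tape=[z]xyxzz   (A,z)→(C,z,right)
state=C head=1 tape=z[x]yxzz   (C,x)→(A,z,right)
state=A head=2 tape=zz[y]xzz   (A,y)→(B,z,right)
state=B head=3 tape=zzz[x]zz   (B,x)→(A,_,left)
state=A head=2 tape=zz[z]_zz   (A,z)→(C,z,right)
state=C head=3 tape=zzz[_]zz   (C,_)→(E,y,left)
state=E head=2 tape=zz[z]yzz
Cell 3 holds y when M halts.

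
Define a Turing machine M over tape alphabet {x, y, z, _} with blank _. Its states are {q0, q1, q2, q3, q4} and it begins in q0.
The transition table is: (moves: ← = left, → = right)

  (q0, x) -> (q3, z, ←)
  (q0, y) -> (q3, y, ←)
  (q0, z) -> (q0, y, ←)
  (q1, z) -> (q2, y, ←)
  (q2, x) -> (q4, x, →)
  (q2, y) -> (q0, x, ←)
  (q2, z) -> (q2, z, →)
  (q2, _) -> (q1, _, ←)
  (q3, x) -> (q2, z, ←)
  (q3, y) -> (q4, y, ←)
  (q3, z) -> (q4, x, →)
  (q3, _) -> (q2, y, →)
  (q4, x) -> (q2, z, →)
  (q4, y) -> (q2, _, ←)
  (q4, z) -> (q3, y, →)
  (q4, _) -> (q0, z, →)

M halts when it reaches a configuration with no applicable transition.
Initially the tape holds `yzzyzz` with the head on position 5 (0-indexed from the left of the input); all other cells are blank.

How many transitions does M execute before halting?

17

q0 | yzzyz[z]_   read z → write y, move ←, go to q0
q0 | yzzy[z]y_   read z → write y, move ←, go to q0
q0 | yzz[y]yy_   read y → write y, move ←, go to q3
q3 | yz[z]yyy_   read z → write x, move →, go to q4
q4 | yzx[y]yy_   read y → write _, move ←, go to q2
q2 | yz[x]_yy_   read x → write x, move →, go to q4
q4 | yzx[_]yy_   read _ → write z, move →, go to q0
q0 | yzxz[y]y_   read y → write y, move ←, go to q3
q3 | yzx[z]yy_   read z → write x, move →, go to q4
q4 | yzxx[y]y_   read y → write _, move ←, go to q2
q2 | yzx[x]_y_   read x → write x, move →, go to q4
q4 | yzxx[_]y_   read _ → write z, move →, go to q0
q0 | yzxxz[y]_   read y → write y, move ←, go to q3
q3 | yzxx[z]y_   read z → write x, move →, go to q4
q4 | yzxxx[y]_   read y → write _, move ←, go to q2
q2 | yzxx[x]__   read x → write x, move →, go to q4
q4 | yzxxx[_]_   read _ → write z, move →, go to q0
q0 | yzxxxz[_]
M halts after 17 transitions.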